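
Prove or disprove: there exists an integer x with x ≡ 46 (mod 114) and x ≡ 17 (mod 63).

No such integer exists.

gcd(114, 63) = 3. If x ≡ 46 (mod 114) and x ≡ 17 (mod 63), then x ≡ 46 (mod 3) and x ≡ 17 (mod 3).
These are incompatible: 46 − 17 = 29 is not divisible by 3.
So no integer satisfies both congruences.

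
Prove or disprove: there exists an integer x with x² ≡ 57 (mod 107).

x = 59

Take x = 59. Then 59² = 3481 = 32·107 + 57, so 59² ≡ 57 (mod 107).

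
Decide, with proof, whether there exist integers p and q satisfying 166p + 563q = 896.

166 and 563 are coprime, so 166p + 563q ranges over all of ℤ.
Dividing repeatedly: 563 = 3·166 + 65, 166 = 2·65 + 36, 65 = 1·36 + 29, 36 = 1·29 + 7, 29 = 4·7 + 1, 7 = 7·1 + 0.
Unwinding: 1 = 29 − 4·7 = 29 − 4·(36 − 1·29) = −4·36 + 5·29 = −4·36 + 5·(65 − 1·36) = 5·65 − 9·36 = 5·65 − 9·(166 − 2·65) = −9·166 + 23·65 = −9·166 + 23·(563 − 3·166) = 23·563 − 78·166, i.e. 166·(-78) + 563·23 = 1.
Multiplying through by 896: p = (-78)·896 = -69888, q = 23·896 = 20608 is a solution.
Shifting by a multiple of (563, −166) keeps it a solution: p = -69888 + 125·563 = 487, q = 20608 − 125·166 = -142.
Indeed 166·487 + 563·(-142) = 80842 − 79946 = 896.

p = 487, q = -142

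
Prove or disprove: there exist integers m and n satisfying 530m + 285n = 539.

No, no such integers exist.

gcd(530, 285) = 5, so every integer of the form 530m + 285n is a multiple of 5.
But 539 = 5·107 + 4, so 5 ∤ 539.
So the equation is unsolvable over ℤ.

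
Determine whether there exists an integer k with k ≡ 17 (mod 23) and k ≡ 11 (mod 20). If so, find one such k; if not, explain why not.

k = 431

gcd(23, 20) = 1, so the Chinese Remainder Theorem guarantees exactly one residue class mod 460 satisfying both.
Any solution of the first congruence is k = 17 + 23t; substituting into the second, 23t ≡ 11 − 17 ≡ 14 (mod 20).
23 ≡ 3 (mod 20), so this reads 3t ≡ 14 (mod 20). To invert 3 modulo 20: 20 = 6·3 + 2, 3 = 1·2 + 1, 2 = 2·1 + 0, and unwinding, 1 = 3 − 1·2 = 3 − (20 − 6·3) = −20 + 7·3. Thus 3⁻¹ ≡ 7 (mod 20).
Therefore t ≡ 7·14 = 98 ≡ 18 (mod 20).
Taking t = 18 gives k = 17 + 23·18 = 431.
Verify: 431 = 18·23 + 17 and 431 = 21·20 + 11. ✓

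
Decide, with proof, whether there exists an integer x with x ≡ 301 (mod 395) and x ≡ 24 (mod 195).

gcd(395, 195) = 5. If x ≡ 301 (mod 395) and x ≡ 24 (mod 195), then x ≡ 301 (mod 5) and x ≡ 24 (mod 5).
These are incompatible: 301 − 24 = 277 is not divisible by 5.
Hence the system has no solution.

No such integer exists.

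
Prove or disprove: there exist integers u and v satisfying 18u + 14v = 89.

No such integers exist.

gcd(18, 14) = 2, so every integer of the form 18u + 14v is a multiple of 2.
But 89 = 2·44 + 1, so 2 ∤ 89.
Hence no integers u, v satisfy the equation.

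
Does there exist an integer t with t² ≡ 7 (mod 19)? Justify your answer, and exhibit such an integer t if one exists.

t = 11

Take t = 11. Then 11² = 121 = 6·19 + 7, so 11² ≡ 7 (mod 19).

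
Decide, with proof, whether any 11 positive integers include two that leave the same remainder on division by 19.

Consider the 11 integers 64, 65, …, 74. They lie in distinct residue classes modulo 19, since 11 ≤ 19.
So no two of them leave the same remainder on division by 19; the claim fails for this set.

No; for instance {64, 65, 66, 67, 68, 69, 70, 71, 72, 73, 74} is a counterexample.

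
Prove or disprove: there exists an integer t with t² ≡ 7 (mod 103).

t = 78

Take t = 78. Then 78² = 6084 = 59·103 + 7, so 78² ≡ 7 (mod 103).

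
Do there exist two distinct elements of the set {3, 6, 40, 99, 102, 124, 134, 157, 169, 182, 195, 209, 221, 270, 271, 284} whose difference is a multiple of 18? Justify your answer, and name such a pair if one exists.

There is no such pair.

Residues mod 18: 3↦3, 6↦6, 40↦4, 99↦9, 102↦12, 124↦16, 134↦8, 157↦13, 169↦7, 182↦2, 195↦15, 209↦11, 221↦5, 270↦0, 271↦1, 284↦14.
These 16 residues are pairwise different, hence no difference of two elements is divisible by 18.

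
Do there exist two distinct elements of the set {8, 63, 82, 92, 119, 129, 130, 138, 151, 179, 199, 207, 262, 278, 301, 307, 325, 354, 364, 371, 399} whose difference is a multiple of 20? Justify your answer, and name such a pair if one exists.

The pair (82, 262) works.

Reduce each element mod 20: 8↦8, 63↦3, 82↦2, 92↦12, 119↦19, 129↦9, 130↦10, 138↦18, 151↦11, 179↦19, 199↦19, 207↦7, 262↦2, 278↦18, 301↦1, 307↦7, 325↦5, 354↦14, 364↦4, 371↦11, 399↦19. The residue 2 repeats (at 82 and 262), and 262 − 82 = 180 = 9·20.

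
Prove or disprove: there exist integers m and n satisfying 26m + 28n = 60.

Since gcd(26, 28) = 2 and 60 = 2·30, Bézout's identity guarantees a solution.
Dividing through by 2 reduces the equation to 13m + 14n = 30.
Euclidean algorithm: 14 = 1·13 + 1, 13 = 13·1 + 0.
Working back up the chain: 1 = 14 − 1·13. So 13·(-1) + 14·1 = 1.
Scaling by 30 gives the particular solution (m, n) = (-30, 30).
Shifting by a multiple of (14, −13) keeps it a solution: m = -30 + 3·14 = 12, n = 30 − 3·13 = -9.
Check: 26·12 + 28·(-9) = 312 − 252 = 60. ✓

m = 12, n = -9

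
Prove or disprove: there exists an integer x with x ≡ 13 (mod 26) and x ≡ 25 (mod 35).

x = 585

Since 26 and 35 share no common factor, CRT says the pair of congruences has a solution (unique mod 910).
Any solution of the first congruence is x = 13 + 26t; substituting into the second, 26t ≡ 25 − 13 ≡ 12 (mod 35).
Note 26·31 = 806 ≡ 1 (mod 35) (as 806 − 1 = 23·35), so 26⁻¹ ≡ 31.
Therefore t ≡ 31·12 = 372 ≡ 22 (mod 35).
With t = 22: x = 13 + 26·22 = 585.
Verify: 585 = 22·26 + 13 and 585 = 16·35 + 25. ✓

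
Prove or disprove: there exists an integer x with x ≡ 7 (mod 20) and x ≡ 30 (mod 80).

No, no such integer exists.

Both moduli are multiples of 20 = gcd(20, 80), so any solution would satisfy x ≡ 7 and x ≡ 30 modulo 20 simultaneously.
However 7 ≡ 7 and 30 ≡ 10 (mod 20), and 7 ≠ 10.
Hence the system has no solution.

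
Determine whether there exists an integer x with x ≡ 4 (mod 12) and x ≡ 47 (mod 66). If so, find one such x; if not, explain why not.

gcd(12, 66) = 6. If x ≡ 4 (mod 12) and x ≡ 47 (mod 66), then x ≡ 4 (mod 6) and x ≡ 47 (mod 6).
But 4 mod 6 = 4 while 47 mod 6 = 5, a contradiction.
So no integer satisfies both congruences.

There is no such integer.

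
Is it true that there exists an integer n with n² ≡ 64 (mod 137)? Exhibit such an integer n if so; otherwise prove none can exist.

n = 129

Take n = 129. Then 129² = 16641 = 121·137 + 64, so 129² ≡ 64 (mod 137).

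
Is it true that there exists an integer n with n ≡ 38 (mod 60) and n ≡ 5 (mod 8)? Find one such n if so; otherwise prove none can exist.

Both moduli are multiples of 4 = gcd(60, 8), so any solution would satisfy n ≡ 38 and n ≡ 5 modulo 4 simultaneously.
These are incompatible: 38 − 5 = 33 is not divisible by 4.
Hence the system has no solution.

No such integer exists.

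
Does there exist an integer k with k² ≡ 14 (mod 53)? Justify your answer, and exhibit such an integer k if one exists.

53 is prime, so by Euler's criterion 14 is a square mod 53 iff 14^((53−1)/2) = 14^26 ≡ 1 (mod 53).
Squaring successively (mod 53): 14^2 = 196 ≡ 37; 14^4 ≡ 37² = 1369 ≡ 44; 14^8 ≡ 44² = 1936 ≡ 28; 14^16 ≡ 28² = 784 ≡ 42.
Since 26 = 16 + 8 + 2, 14^26 ≡ 42 · 28 · 37; multiplying out mod 53: 42·28 = 1176 ≡ 10, then 10·37 = 370 ≡ 52. Thus 14^26 ≡ 52 ≡ −1 (mod 53).
By Euler's criterion 14 is a quadratic non-residue mod 53: no k satisfies k² ≡ 14 (mod 53).

There is no such integer.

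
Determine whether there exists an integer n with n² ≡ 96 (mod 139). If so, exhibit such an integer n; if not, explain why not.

Take n = 97. Then 97² = 9409 = 67·139 + 96, so 97² ≡ 96 (mod 139).

n = 97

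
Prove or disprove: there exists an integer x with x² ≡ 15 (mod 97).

There is no such integer.

Apply Euler's criterion with the prime 97: 15 is a quadratic residue iff 15^48 ≡ 1 (mod 97), and a non-residue iff it is ≡ −1.
Squaring successively (mod 97): 15^2 = 225 ≡ 31; 15^4 ≡ 31² = 961 ≡ 88; 15^8 ≡ 88² = 7744 ≡ 81; 15^16 ≡ 81² = 6561 ≡ 62; 15^32 ≡ 62² = 3844 ≡ 61.
Since 48 = 32 + 16, 15^48 ≡ 61 · 62; multiplying out mod 97: 61·62 = 3782 ≡ 96. Thus 15^48 ≡ 96 ≡ −1 (mod 97).
The value −1 means 15 is a non-residue modulo 97, so x² ≡ 15 (mod 97) is impossible.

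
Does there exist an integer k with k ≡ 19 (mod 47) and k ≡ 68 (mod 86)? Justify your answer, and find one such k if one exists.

Since 47 and 86 share no common factor, CRT says the pair of congruences has a solution (unique mod 4042).
Write k = 19 + 47t and require 19 + 47t ≡ 68 (mod 86), i.e. 47t ≡ 49 (mod 86).
Invert 47 mod 86 by the Euclidean algorithm: 86 = 1·47 + 39, 47 = 1·39 + 8, 39 = 4·8 + 7, 8 = 1·7 + 1, 7 = 7·1 + 0; back-substituting, 1 = 8 − 1·7 = 8 − (39 − 4·8) = −39 + 5·8 = −39 + 5·(47 − 1·39) = 5·47 − 6·39 = 5·47 − 6·(86 − 1·47) = −6·86 + 11·47. Hence 47·11 ≡ 1, so 47⁻¹ ≡ 11 (mod 86).
Therefore t ≡ 11·49 = 539 ≡ 23 (mod 86).
With t = 23: k = 19 + 47·23 = 1100.
Verify: 1100 = 23·47 + 19 and 1100 = 12·86 + 68. ✓

k = 1100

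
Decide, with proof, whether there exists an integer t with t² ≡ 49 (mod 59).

t = 52 works: 52² = 2704, and 2704 − 49 = 2655 = 45·59.

t = 52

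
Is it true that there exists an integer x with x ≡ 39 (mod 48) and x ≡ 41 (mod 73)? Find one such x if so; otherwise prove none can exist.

The moduli 48 and 73 are coprime, so by the Chinese Remainder Theorem a unique solution modulo 3504 exists.
Any solution of the first congruence is x = 39 + 48t; substituting into the second, 48t ≡ 41 − 39 ≡ 2 (mod 73).
Note 48·35 = 1680 ≡ 1 (mod 73) (as 1680 − 1 = 23·73), so 48⁻¹ ≡ 35.
Multiplying by 35: t ≡ 35·2 = 70 (mod 73).
Taking t = 70 gives x = 39 + 48·70 = 3399.
Check: 3399 mod 48 = 39, 3399 mod 73 = 41. ✓

x = 3399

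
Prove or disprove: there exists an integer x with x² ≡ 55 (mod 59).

No, no such integer exists.

Apply Euler's criterion with the prime 59: 55 is a quadratic residue iff 55^29 ≡ 1 (mod 59), and a non-residue iff it is ≡ −1.
Repeated squaring mod 59: 55^2 = 3025 ≡ 16; 55^4 ≡ 16² = 256 ≡ 20; 55^8 ≡ 20² = 400 ≡ 46; 55^16 ≡ 46² = 2116 ≡ 51.
Since 29 = 16 + 8 + 4 + 1, 55^29 ≡ 51 · 46 · 20 · 55; multiplying out mod 59: 51·46 = 2346 ≡ 45, then 45·20 = 900 ≡ 15, then 15·55 = 825 ≡ 58. Thus 55^29 ≡ 58 ≡ −1 (mod 59).
The value −1 means 55 is a non-residue modulo 59, so x² ≡ 55 (mod 59) is impossible.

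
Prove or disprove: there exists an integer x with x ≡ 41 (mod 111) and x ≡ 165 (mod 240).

Both moduli are multiples of 3 = gcd(111, 240), so any solution would satisfy x ≡ 41 and x ≡ 165 modulo 3 simultaneously.
But 41 mod 3 = 2 while 165 mod 3 = 0, a contradiction.
Therefore no such x exists.

There is no such integer.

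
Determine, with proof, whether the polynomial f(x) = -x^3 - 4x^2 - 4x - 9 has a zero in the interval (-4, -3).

Yes, f has a root in the interval.

f(-4) = 7 and f(-3) = -6, which have opposite signs.
Since f is a polynomial it is continuous on [-4, -3].
By the Intermediate Value Theorem f must vanish at some point of (-4, -3).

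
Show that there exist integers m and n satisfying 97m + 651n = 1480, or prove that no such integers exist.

Since gcd(97, 651) = 1, every integer is an integer combination of 97 and 651.
Euclidean algorithm: 651 = 6·97 + 69, 97 = 1·69 + 28, 69 = 2·28 + 13, 28 = 2·13 + 2, 13 = 6·2 + 1, 2 = 2·1 + 0.
Unwinding: 1 = 13 − 6·2 = 13 − 6·(28 − 2·13) = −6·28 + 13·13 = −6·28 + 13·(69 − 2·28) = 13·69 − 32·28 = 13·69 − 32·(97 − 1·69) = −32·97 + 45·69 = −32·97 + 45·(651 − 6·97) = 45·651 − 302·97, i.e. 97·(-302) + 651·45 = 1.
Times 1480: 97·(-446960) + 651·66600 = 1480, so (-446960, 66600) solves it.
The general solution is m = -446960 + 651k, n = 66600 − 97k; taking k = 687 gives the smaller pair m = 277, n = -39.
Check: 97·277 + 651·(-39) = 26869 − 25389 = 1480. ✓

m = 277, n = -39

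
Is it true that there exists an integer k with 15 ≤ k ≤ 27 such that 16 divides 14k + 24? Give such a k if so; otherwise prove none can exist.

k = 20

Scanning upward from k = 15 gives 234, 248, 262, 276, 290, none divisible by 16. Try k = 20: 14·20 + 24 = 304 = 19·16, which is divisible by 16.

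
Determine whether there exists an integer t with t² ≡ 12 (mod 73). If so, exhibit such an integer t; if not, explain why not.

t = 31

t = 31 works: 31² = 961, and 961 − 12 = 949 = 13·73.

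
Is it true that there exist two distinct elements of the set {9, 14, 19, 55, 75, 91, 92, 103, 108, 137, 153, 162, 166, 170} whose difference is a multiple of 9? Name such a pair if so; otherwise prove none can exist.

The pair (9, 108) works.

9 mod 9 = 0 and 108 mod 9 = 0, so 108 − 9 = 99 = 11·9.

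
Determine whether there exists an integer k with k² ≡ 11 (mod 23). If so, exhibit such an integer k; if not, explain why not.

23 is prime, so by Euler's criterion 11 is a square mod 23 iff 11^((23−1)/2) = 11^11 ≡ 1 (mod 23).
Squaring successively (mod 23): 11^2 = 121 ≡ 6; 11^4 ≡ 6² = 36 ≡ 13; 11^8 ≡ 13² = 169 ≡ 8.
Since 11 = 8 + 2 + 1, 11^11 ≡ 8 · 6 · 11; multiplying out mod 23: 8·6 = 48 ≡ 2, then 2·11 = 22 ≡ 22. Thus 11^11 ≡ 22 ≡ −1 (mod 23).
The value −1 means 11 is a non-residue modulo 23, so k² ≡ 11 (mod 23) is impossible.

No, no such integer exists.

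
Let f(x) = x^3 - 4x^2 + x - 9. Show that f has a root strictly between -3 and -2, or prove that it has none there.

f(-3) = -75 and f(-2) = -35, both negative, so a sign-change argument is unavailable; we show f keeps this sign on the whole interval.
Shift to the endpoint -2: with x = -2 − u (0 < u < 1), one computes f(-2 − u) = -u^3 - 10u^2 - 29u - 35.
All 4 nonzero coefficients of this polynomial in u are negative; hence for u > 0 the value is a sum of negative terms (the constant -35 among them).
Therefore f(x) < 0 throughout (-3, -2), and f has no zero there.

No such root exists.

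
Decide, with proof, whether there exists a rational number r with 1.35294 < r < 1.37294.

Look for a denominator N such that an integer falls strictly between N·1.35294 and N·1.37294. N = 11 works: 11·1.35294 = 14.88234 < 15 < 15.10234 = 11·1.37294.
So r = 15/11 works: it is a ratio of integers, and dividing 11·1.35294 < 15 < 11·1.37294 through by 11 gives 1.35294 < 15/11 < 1.37294.

r = 15/11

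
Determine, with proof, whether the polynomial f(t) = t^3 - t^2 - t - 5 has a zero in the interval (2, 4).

Such a root exists.

f(2) = -3 and f(4) = 39, which have opposite signs.
As a polynomial, f is continuous on every closed interval.
By the Intermediate Value Theorem, f takes the value 0 somewhere in the open interval.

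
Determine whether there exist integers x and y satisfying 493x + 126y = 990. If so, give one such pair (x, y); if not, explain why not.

Since gcd(493, 126) = 1, every integer is an integer combination of 493 and 126.
Euclidean algorithm: 493 = 3·126 + 115, 126 = 1·115 + 11, 115 = 10·11 + 5, 11 = 2·5 + 1, 5 = 5·1 + 0.
Unwinding: 1 = 11 − 2·5 = 11 − 2·(115 − 10·11) = −2·115 + 21·11 = −2·115 + 21·(126 − 1·115) = 21·126 − 23·115 = 21·126 − 23·(493 − 3·126) = −23·493 + 90·126, i.e. 493·(-23) + 126·90 = 1.
Times 990: 493·(-22770) + 126·89100 = 990, so (-22770, 89100) solves it.
Shifting by a multiple of (126, −493) keeps it a solution: x = -22770 + 181·126 = 36, y = 89100 − 181·493 = -133.
Indeed 493·36 + 126·(-133) = 17748 − 16758 = 990.

x = 36, y = -133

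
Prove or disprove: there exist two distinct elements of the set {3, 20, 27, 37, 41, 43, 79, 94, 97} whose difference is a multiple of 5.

3 and 43 are such a pair.

3 mod 5 = 3 and 43 mod 5 = 3, so 43 − 3 = 40 = 8·5.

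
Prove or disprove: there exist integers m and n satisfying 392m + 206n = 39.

There are no such integers.

Both 392 and 206 are divisible by gcd(392, 206) = 2, hence so is any combination 392m + 206n.
However 39 leaves remainder 1 on division by 2.
So the equation is unsolvable over ℤ.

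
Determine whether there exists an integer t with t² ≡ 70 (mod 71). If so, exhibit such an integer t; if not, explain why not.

No, no such integer exists.

71 is prime, so by Euler's criterion 70 is a square mod 71 iff 70^((71−1)/2) = 70^35 ≡ 1 (mod 71).
Squaring successively (mod 71): 70^2 = 4900 ≡ 1; 70^4 ≡ 1² = 1 ≡ 1; 70^8 ≡ 1² = 1 ≡ 1; 70^16 ≡ 1² = 1 ≡ 1; 70^32 ≡ 1² = 1 ≡ 1.
Since 35 = 32 + 2 + 1, 70^35 ≡ 1 · 1 · 70; multiplying out mod 71: 1·1 = 1 ≡ 1, then 1·70 = 70 ≡ 70. Thus 70^35 ≡ 70 ≡ −1 (mod 71).
The value −1 means 70 is a non-residue modulo 71, so t² ≡ 70 (mod 71) is impossible.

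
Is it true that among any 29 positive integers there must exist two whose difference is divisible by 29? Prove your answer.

Try 29 consecutive integers, 111, 112, …, 139. Their remainders mod 29 are 24, 25, 26, 27, 28, 0, 1, 2, 3, 4, 5, 6, 7, 8, 9, 10, 11, 12, 13, 14, 15, 16, 17, 18, 19, 20, 21, 22, 23 — pairwise different, as any 29 ≤ 29 consecutive integers have distinct residues.
Any two of them differ by at most 28 < 29 and by at least 1, so no difference is a multiple of 29.

No; for instance {111, 112, 113, 114, 115, 116, 117, 118, 119, 120, 121, 122, 123, 124, 125, 126, 127, 128, 129, 130, 131, 132, 133, 134, 135, 136, 137, 138, 139} is a counterexample.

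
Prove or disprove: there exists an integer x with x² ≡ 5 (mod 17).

No, no such integer exists.

Computing x² mod 17 for x = 0, 1, …, 8 (enough, by the symmetry x ↦ 17 − x) gives 0, 1, 4, 9, 16, 8, 2, 15, 13.
The set of squares mod 17 is therefore {0, 1, 2, 4, 8, 9, 13, 15, 16}, which does not contain 5.
Hence no integer x has x² ≡ 5 (mod 17).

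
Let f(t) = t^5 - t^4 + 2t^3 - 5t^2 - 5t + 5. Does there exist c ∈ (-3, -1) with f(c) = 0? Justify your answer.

Yes, f has a root in the interval.

f(-3) = -403 and f(-1) = 1, which have opposite signs.
f is continuous everywhere (it is a polynomial), in particular on [-3, -1].
By the Intermediate Value Theorem f must vanish at some point of (-3, -1).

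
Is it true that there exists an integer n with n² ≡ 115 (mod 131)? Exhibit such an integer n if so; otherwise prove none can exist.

No, no such integer exists.

Apply Euler's criterion with the prime 131: 115 is a quadratic residue iff 115^65 ≡ 1 (mod 131), and a non-residue iff it is ≡ −1.
Repeated squaring mod 131: 115^2 = 13225 ≡ 125; 115^4 ≡ 125² = 15625 ≡ 36; 115^8 ≡ 36² = 1296 ≡ 117; 115^16 ≡ 117² = 13689 ≡ 65; 115^32 ≡ 65² = 4225 ≡ 33; 115^64 ≡ 33² = 1089 ≡ 41.
Since 65 = 64 + 1, 115^65 ≡ 41 · 115; multiplying out mod 131: 41·115 = 4715 ≡ 130. Thus 115^65 ≡ 130 ≡ −1 (mod 131).
The value −1 means 115 is a non-residue modulo 131, so n² ≡ 115 (mod 131) is impossible.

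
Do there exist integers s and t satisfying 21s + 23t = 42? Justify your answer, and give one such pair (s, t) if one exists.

s = 2, t = 0

21 and 23 are coprime, so 21s + 23t ranges over all of ℤ.
Run the Euclidean algorithm on 23 and 21: 23 = 1·21 + 2, 21 = 10·2 + 1, 2 = 2·1 + 0.
Back-substituting, 1 = 21 − 10·2 = 21 − 10·(23 − 1·21) = −10·23 + 11·21; that is, 21·11 + 23·(-10) = 1.
Multiplying through by 42: s = 11·42 = 462, t = (-10)·42 = -420 is a solution.
Subtracting 20·23 from s and adding 20·21 to t gives the tidier solution (2, 0).
Indeed 21·2 + 23·0 = 42 + 0 = 42.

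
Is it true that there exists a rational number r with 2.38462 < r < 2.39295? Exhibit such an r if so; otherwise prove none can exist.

r = 43/18

Multiplying by 18: 18·2.38462 = 42.92316 and 18·2.39295 = 43.07310, so the integer 43 lies strictly between them.
Dividing back, 2.38462 < 43/18 < 2.39295, and 43/18 is rational.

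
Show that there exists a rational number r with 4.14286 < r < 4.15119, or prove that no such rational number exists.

Look for a denominator N such that an integer falls strictly between N·4.14286 and N·4.15119. N = 20 works: 20·4.14286 = 82.85720 < 83 < 83.02380 = 20·4.15119.
So r = 83/20 works: it is a ratio of integers, and dividing 20·4.14286 < 83 < 20·4.15119 through by 20 gives 4.14286 < 83/20 < 4.15119.

r = 83/20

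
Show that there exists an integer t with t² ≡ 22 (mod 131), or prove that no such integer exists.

There is no such integer.

Apply Euler's criterion with the prime 131: 22 is a quadratic residue iff 22^65 ≡ 1 (mod 131), and a non-residue iff it is ≡ −1.
Squaring successively (mod 131): 22^2 = 484 ≡ 91; 22^4 ≡ 91² = 8281 ≡ 28; 22^8 ≡ 28² = 784 ≡ 129; 22^16 ≡ 129² = 16641 ≡ 4; 22^32 ≡ 4² = 16 ≡ 16; 22^64 ≡ 16² = 256 ≡ 125.
Since 65 = 64 + 1, 22^65 ≡ 125 · 22; multiplying out mod 131: 125·22 = 2750 ≡ 130. Thus 22^65 ≡ 130 ≡ −1 (mod 131).
By Euler's criterion 22 is a quadratic non-residue mod 131: no t satisfies t² ≡ 22 (mod 131).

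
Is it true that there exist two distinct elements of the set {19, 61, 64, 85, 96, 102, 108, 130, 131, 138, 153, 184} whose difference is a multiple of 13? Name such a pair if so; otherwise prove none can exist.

Reduce each element modulo 13: 19↦6, 61↦9, 64↦12, 85↦7, 96↦5, 102↦11, 108↦4, 130↦0, 131↦1, 138↦8, 153↦10, 184↦2.
No residue repeats among the 12 elements, so no pair has difference ≡ 0 (mod 13).

No, no such pair exists.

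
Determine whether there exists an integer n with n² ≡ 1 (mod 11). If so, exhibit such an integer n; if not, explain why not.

n = 10 works: 10² = 100, and 100 − 1 = 99 = 9·11.

n = 10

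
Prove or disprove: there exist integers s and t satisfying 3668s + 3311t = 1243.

Both 3668 and 3311 are divisible by gcd(3668, 3311) = 7, hence so is any combination 3668s + 3311t.
But 1243 is not a multiple of 7 (it leaves remainder 4).
Therefore 3668s + 3311t = 1243 has no solution in integers.

There are no such integers.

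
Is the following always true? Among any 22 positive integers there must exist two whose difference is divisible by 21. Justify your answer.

Each integer lies in one of the 21 residue classes modulo 21.
Since 22 > 21, two of the 22 integers must share a residue class by the pigeonhole principle; call them a and b.
Then a ≡ b (mod 21), i.e. 21 ∣ (a − b).

Yes, this is always true.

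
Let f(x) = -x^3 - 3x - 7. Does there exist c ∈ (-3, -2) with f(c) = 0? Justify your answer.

Evaluate at the endpoints: f(-3) = 29, f(-2) = 7 — same sign (positive).
The derivative f'(x) = -3x^2 - 3 is a quadratic with discriminant 0² − 4·(-3)·(-3) = -36 < 0; it never vanishes, so it is always negative (sign of the leading coefficient).
So f is strictly decreasing; between -3 and -2 its values lie between f(-3) = 29 and f(-2) = 7, all positive. Therefore f has no root in (-3, -2).

No.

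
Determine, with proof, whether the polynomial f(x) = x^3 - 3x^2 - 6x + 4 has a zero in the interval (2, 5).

Such a root exists.

f(2) = -12 and f(5) = 24, which have opposite signs.
Since f is a polynomial it is continuous on [2, 5].
By the Intermediate Value Theorem f must vanish at some point of (2, 5).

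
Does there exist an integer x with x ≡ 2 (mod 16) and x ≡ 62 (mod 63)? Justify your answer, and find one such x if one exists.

x = 818

gcd(16, 63) = 1, so the Chinese Remainder Theorem guarantees exactly one residue class mod 1008 satisfying both.
Write x = 2 + 16t and require 2 + 16t ≡ 62 (mod 63), i.e. 16t ≡ 60 (mod 63).
Note 16·4 = 64 ≡ 1 (mod 63) (as 64 − 1 = 1·63), so 16⁻¹ ≡ 4.
Therefore t ≡ 4·60 = 240 ≡ 51 (mod 63).
With t = 51: x = 2 + 16·51 = 818.
Indeed 818 ≡ 2 (mod 16) and 818 ≡ 62 (mod 63).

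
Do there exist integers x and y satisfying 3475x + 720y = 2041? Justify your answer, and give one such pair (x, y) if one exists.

gcd(3475, 720) = 5, so every integer of the form 3475x + 720y is a multiple of 5.
But 2041 = 5·408 + 1, so 5 ∤ 2041.
So the equation is unsolvable over ℤ.

There are no such integers.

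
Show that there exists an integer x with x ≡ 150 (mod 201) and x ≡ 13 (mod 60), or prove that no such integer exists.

Both moduli are multiples of 3 = gcd(201, 60), so any solution would satisfy x ≡ 150 and x ≡ 13 modulo 3 simultaneously.
These are incompatible: 150 − 13 = 137 is not divisible by 3.
So no integer satisfies both congruences.

No, no such integer exists.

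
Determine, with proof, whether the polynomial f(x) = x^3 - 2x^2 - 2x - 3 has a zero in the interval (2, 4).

f(2) = -7 and f(4) = 21, which have opposite signs.
As a polynomial, f is continuous on every closed interval.
By the Intermediate Value Theorem f must vanish at some point of (2, 4).

Such a root exists.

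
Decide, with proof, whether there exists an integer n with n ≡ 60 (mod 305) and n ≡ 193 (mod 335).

gcd(305, 335) = 5. If n ≡ 60 (mod 305) and n ≡ 193 (mod 335), then n ≡ 60 (mod 5) and n ≡ 193 (mod 5).
However 60 ≡ 0 and 193 ≡ 3 (mod 5), and 0 ≠ 3.
Therefore no such n exists.

There is no such integer.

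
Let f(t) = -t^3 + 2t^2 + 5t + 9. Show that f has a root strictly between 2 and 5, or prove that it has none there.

f(2) = 19 and f(5) = -41, which have opposite signs.
As a polynomial, f is continuous on every closed interval.
By the Intermediate Value Theorem, f takes the value 0 somewhere in the open interval.

Yes, f has a root in the interval.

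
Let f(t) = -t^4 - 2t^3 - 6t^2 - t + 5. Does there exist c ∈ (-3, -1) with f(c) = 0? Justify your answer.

Such a root exists.

f(-3) = -73 and f(-1) = 1, which have opposite signs.
f is continuous everywhere (it is a polynomial), in particular on [-3, -1].
So by the Intermediate Value Theorem there is a c strictly between -3 and -1 with f(c) = 0.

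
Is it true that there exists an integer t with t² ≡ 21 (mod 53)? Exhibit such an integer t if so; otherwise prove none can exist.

Apply Euler's criterion with the prime 53: 21 is a quadratic residue iff 21^26 ≡ 1 (mod 53), and a non-residue iff it is ≡ −1.
Repeated squaring mod 53: 21^2 = 441 ≡ 17; 21^4 ≡ 17² = 289 ≡ 24; 21^8 ≡ 24² = 576 ≡ 46; 21^16 ≡ 46² = 2116 ≡ 49.
Since 26 = 16 + 8 + 2, 21^26 ≡ 49 · 46 · 17; multiplying out mod 53: 49·46 = 2254 ≡ 28, then 28·17 = 476 ≡ 52. Thus 21^26 ≡ 52 ≡ −1 (mod 53).
The value −1 means 21 is a non-residue modulo 53, so t² ≡ 21 (mod 53) is impossible.

No such integer exists.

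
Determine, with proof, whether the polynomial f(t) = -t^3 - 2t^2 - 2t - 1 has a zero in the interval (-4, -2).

Evaluate at the endpoints: f(-4) = 39, f(-2) = 3 — same sign (positive).
f'(t) = -3t^2 - 4t - 2 has discriminant (-4)² − 4·(-3)·(-2) = -8 < 0, so f' has no real roots and is negative for every real t.
So f is strictly decreasing; between -4 and -2 its values lie between f(-4) = 39 and f(-2) = 3, all positive. Therefore f has no root in (-4, -2).

No such root exists.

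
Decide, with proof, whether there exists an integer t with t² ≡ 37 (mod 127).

t = 52

Take t = 52. Then 52² = 2704 = 21·127 + 37, so 52² ≡ 37 (mod 127).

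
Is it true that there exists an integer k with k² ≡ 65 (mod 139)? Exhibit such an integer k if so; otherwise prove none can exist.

k = 75

k = 75 works: 75² = 5625, and 5625 − 65 = 5560 = 40·139.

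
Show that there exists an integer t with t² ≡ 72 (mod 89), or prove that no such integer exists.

t = 61

t = 61 works: 61² = 3721, and 3721 − 72 = 3649 = 41·89.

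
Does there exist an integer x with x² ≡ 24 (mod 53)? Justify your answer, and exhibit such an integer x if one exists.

x = 17

x = 17 works: 17² = 289, and 289 − 24 = 265 = 5·53.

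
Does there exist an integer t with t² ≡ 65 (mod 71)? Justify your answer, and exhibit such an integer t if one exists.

Apply Euler's criterion with the prime 71: 65 is a quadratic residue iff 65^35 ≡ 1 (mod 71), and a non-residue iff it is ≡ −1.
Squaring successively (mod 71): 65^2 = 4225 ≡ 36; 65^4 ≡ 36² = 1296 ≡ 18; 65^8 ≡ 18² = 324 ≡ 40; 65^16 ≡ 40² = 1600 ≡ 38; 65^32 ≡ 38² = 1444 ≡ 24.
Since 35 = 32 + 2 + 1, 65^35 ≡ 24 · 36 · 65; multiplying out mod 71: 24·36 = 864 ≡ 12, then 12·65 = 780 ≡ 70. Thus 65^35 ≡ 70 ≡ −1 (mod 71).
The value −1 means 65 is a non-residue modulo 71, so t² ≡ 65 (mod 71) is impossible.

No such integer exists.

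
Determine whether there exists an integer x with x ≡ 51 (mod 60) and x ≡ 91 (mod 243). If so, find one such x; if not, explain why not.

Both moduli are multiples of 3 = gcd(60, 243), so any solution would satisfy x ≡ 51 and x ≡ 91 modulo 3 simultaneously.
However 51 ≡ 0 and 91 ≡ 1 (mod 3), and 0 ≠ 1.
Hence the system has no solution.

No such integer exists.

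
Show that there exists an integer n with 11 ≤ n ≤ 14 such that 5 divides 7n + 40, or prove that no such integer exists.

At n = 11, 7·11 + 40 = 117 ≡ 2 (mod 5), and each step in n adds 7 ≡ 2 (mod 5), giving residues 2, 4, 1, 3 for n = 11, 12, 13, 14.
None is 0, so 5 never divides 7n + 40 on this range.

There is no such integer n in that range.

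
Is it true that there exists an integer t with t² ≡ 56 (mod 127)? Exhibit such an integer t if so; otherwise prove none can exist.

127 is prime, so by Euler's criterion 56 is a square mod 127 iff 56^((127−1)/2) = 56^63 ≡ 1 (mod 127).
Squaring successively (mod 127): 56^2 = 3136 ≡ 88; 56^4 ≡ 88² = 7744 ≡ 124; 56^8 ≡ 124² = 15376 ≡ 9; 56^16 ≡ 9² = 81 ≡ 81; 56^32 ≡ 81² = 6561 ≡ 84.
Since 63 = 32 + 16 + 8 + 4 + 2 + 1, 56^63 ≡ 84 · 81 · 9 · 124 · 88 · 56; multiplying out mod 127: 84·81 = 6804 ≡ 73, then 73·9 = 657 ≡ 22, then 22·124 = 2728 ≡ 61, then 61·88 = 5368 ≡ 34, then 34·56 = 1904 ≡ 126. Thus 56^63 ≡ 126 ≡ −1 (mod 127).
By Euler's criterion 56 is a quadratic non-residue mod 127: no t satisfies t² ≡ 56 (mod 127).

There is no such integer.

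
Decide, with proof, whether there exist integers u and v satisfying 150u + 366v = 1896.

Every value of 150u + 366v is a multiple of gcd(150, 366) = 6; since 6 ∣ 1896, solutions exist.
Dividing through by 6 reduces the equation to 25u + 61v = 316.
Euclidean algorithm: 61 = 2·25 + 11, 25 = 2·11 + 3, 11 = 3·3 + 2, 3 = 1·2 + 1, 2 = 2·1 + 0.
Unwinding: 1 = 3 − 1·2 = 3 − (11 − 3·3) = −11 + 4·3 = −11 + 4·(25 − 2·11) = 4·25 − 9·11 = 4·25 − 9·(61 − 2·25) = −9·61 + 22·25, i.e. 25·22 + 61·(-9) = 1.
Times 316: 25·6952 + 61·(-2844) = 316, so (6952, -2844) solves it.
The general solution is u = 6952 + 61k, v = -2844 − 25k; taking k = -113 gives the smaller pair u = 59, v = -19.
Indeed 150·59 + 366·(-19) = 8850 − 6954 = 1896.

u = 59, v = -19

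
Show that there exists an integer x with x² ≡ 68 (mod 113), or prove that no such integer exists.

No, no such integer exists.

Apply Euler's criterion with the prime 113: 68 is a quadratic residue iff 68^56 ≡ 1 (mod 113), and a non-residue iff it is ≡ −1.
Repeated squaring mod 113: 68^2 = 4624 ≡ 104; 68^4 ≡ 104² = 10816 ≡ 81; 68^8 ≡ 81² = 6561 ≡ 7; 68^16 ≡ 7² = 49 ≡ 49; 68^32 ≡ 49² = 2401 ≡ 28.
Since 56 = 32 + 16 + 8, 68^56 ≡ 28 · 49 · 7; multiplying out mod 113: 28·49 = 1372 ≡ 16, then 16·7 = 112 ≡ 112. Thus 68^56 ≡ 112 ≡ −1 (mod 113).
By Euler's criterion 68 is a quadratic non-residue mod 113: no x satisfies x² ≡ 68 (mod 113).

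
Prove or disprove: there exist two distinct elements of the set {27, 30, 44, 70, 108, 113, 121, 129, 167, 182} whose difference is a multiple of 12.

No such pair exists.

Two integers differ by a multiple of 12 exactly when they have the same residue mod 12. The residues are 27↦3, 30↦6, 44↦8, 70↦10, 108↦0, 113↦5, 121↦1, 129↦9, 167↦11, 182↦2.
All 10 residues are distinct, so no two elements differ by a multiple of 12.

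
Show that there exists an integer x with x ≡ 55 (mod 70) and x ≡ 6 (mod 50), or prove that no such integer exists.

There is no such integer.

Reduce both congruences modulo 10, which divides 70 and 50: they say x ≡ 55 (mod 10) and x ≡ 6 (mod 10).
However 55 ≡ 5 and 6 ≡ 6 (mod 10), and 5 ≠ 6.
Therefore no such x exists.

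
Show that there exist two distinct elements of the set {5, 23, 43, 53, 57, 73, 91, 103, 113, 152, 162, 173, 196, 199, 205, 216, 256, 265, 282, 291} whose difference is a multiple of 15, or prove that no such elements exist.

23 and 53 are such a pair.

Reduce each element mod 15: 5↦5, 23↦8, 43↦13, 53↦8, 57↦12, 73↦13, 91↦1, 103↦13, 113↦8, 152↦2, 162↦12, 173↦8, 196↦1, 199↦4, 205↦10, 216↦6, 256↦1, 265↦10, 282↦12, 291↦6. The residue 8 repeats (at 23 and 53), and 53 − 23 = 30 = 2·15.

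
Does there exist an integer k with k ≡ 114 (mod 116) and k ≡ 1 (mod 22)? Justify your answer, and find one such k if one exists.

No such integer exists.

Reduce both congruences modulo 2, which divides 116 and 22: they say k ≡ 114 (mod 2) and k ≡ 1 (mod 2).
However 114 ≡ 0 and 1 ≡ 1 (mod 2), and 0 ≠ 1.
Hence the system has no solution.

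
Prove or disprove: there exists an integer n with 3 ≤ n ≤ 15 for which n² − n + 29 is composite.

At n = 13: 13² − 13 + 29 = 185 = 5·37, which is composite.

n = 13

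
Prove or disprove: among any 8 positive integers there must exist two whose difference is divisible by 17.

Consider the 8 integers 78, 79, …, 85. They lie in distinct residue classes modulo 17, since 8 ≤ 17.
No two share a residue, so no pair has difference divisible by 17; the claim fails for this set.

No; for instance {78, 79, 80, 81, 82, 83, 84, 85} is a counterexample.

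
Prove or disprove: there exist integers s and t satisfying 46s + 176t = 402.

s = 47, t = -10

gcd(46, 176) = 2, and 2 divides 402, so integer solutions exist.
Dividing through by 2 reduces the equation to 23s + 88t = 201.
Dividing repeatedly: 88 = 3·23 + 19, 23 = 1·19 + 4, 19 = 4·4 + 3, 4 = 1·3 + 1, 3 = 3·1 + 0.
Unwinding: 1 = 4 − 1·3 = 4 − (19 − 4·4) = −19 + 5·4 = −19 + 5·(23 − 1·19) = 5·23 − 6·19 = 5·23 − 6·(88 − 3·23) = −6·88 + 23·23, i.e. 23·23 + 88·(-6) = 1.
Scaling by 201 gives the particular solution (s, t) = (4623, -1206).
The general solution is s = 4623 + 88k, t = -1206 − 23k; taking k = -52 gives the smaller pair s = 47, t = -10.
Check: 46·47 + 176·(-10) = 2162 − 1760 = 402. ✓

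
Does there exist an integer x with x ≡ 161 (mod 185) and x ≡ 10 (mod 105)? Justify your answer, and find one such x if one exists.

No such integer exists.

Both moduli are multiples of 5 = gcd(185, 105), so any solution would satisfy x ≡ 161 and x ≡ 10 modulo 5 simultaneously.
However 161 ≡ 1 and 10 ≡ 0 (mod 5), and 1 ≠ 0.
So no integer satisfies both congruences.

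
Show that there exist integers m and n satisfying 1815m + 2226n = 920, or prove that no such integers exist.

Both 1815 and 2226 are divisible by gcd(1815, 2226) = 3, hence so is any combination 1815m + 2226n.
But 920 is not a multiple of 3 (it leaves remainder 2).
Therefore 1815m + 2226n = 920 has no solution in integers.

There are no such integers.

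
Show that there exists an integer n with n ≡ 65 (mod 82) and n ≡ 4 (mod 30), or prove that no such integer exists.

Both moduli are multiples of 2 = gcd(82, 30), so any solution would satisfy n ≡ 65 and n ≡ 4 modulo 2 simultaneously.
But 65 mod 2 = 1 while 4 mod 2 = 0, a contradiction.
So no integer satisfies both congruences.

No, no such integer exists.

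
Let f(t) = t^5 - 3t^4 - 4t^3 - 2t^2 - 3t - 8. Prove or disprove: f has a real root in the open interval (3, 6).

f(3) = -143 and f(6) = 2926, which have opposite signs.
Since f is a polynomial it is continuous on [3, 6].
By the Intermediate Value Theorem f must vanish at some point of (3, 6).

Yes, f has a root in the interval.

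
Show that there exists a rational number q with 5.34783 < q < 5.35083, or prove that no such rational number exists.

Look for a denominator N such that an integer falls strictly between N·5.34783 and N·5.35083. N = 20 works: 20·5.34783 = 106.95660 < 107 < 107.01660 = 20·5.35083.
Dividing back, 5.34783 < 107/20 < 5.35083, and 107/20 is rational.

q = 107/20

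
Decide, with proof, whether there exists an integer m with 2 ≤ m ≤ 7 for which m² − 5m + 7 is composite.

m = 7

At m = 7: 7² − 5·7 + 7 = 21 = 3·7, which is composite.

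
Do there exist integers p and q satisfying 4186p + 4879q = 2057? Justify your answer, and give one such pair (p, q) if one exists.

No such integers exist.

gcd(4186, 4879) = 7, so every integer of the form 4186p + 4879q is a multiple of 7.
But 2057 is not a multiple of 7 (it leaves remainder 6).
So the equation is unsolvable over ℤ.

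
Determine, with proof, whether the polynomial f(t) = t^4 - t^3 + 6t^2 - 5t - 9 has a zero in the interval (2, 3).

The endpoint values f(2) = 13 and f(3) = 84 are both positive. Claim: f(t) > 0 for every t in (2, 3).
Substitute t = 2 + u, where 0 < u < 1 on the interval. Expanding, f(2 + u) = u^4 + 7u^3 + 24u^2 + 39u + 13.
The nonzero coefficients here are all positive, so for u > 0 every term is positive (or zero), and the constant term 13 is strictly positive.
Therefore f(t) > 0 throughout (2, 3), and f has no zero there.

f has no root in that interval.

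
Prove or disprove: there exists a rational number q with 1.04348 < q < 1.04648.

q = 23/22

Look for a denominator N such that an integer falls strictly between N·1.04348 and N·1.04648. N = 22 works: 22·1.04348 = 22.95656 < 23 < 23.02256 = 22·1.04648.
Dividing back, 1.04348 < 23/22 < 1.04648, and 23/22 is rational.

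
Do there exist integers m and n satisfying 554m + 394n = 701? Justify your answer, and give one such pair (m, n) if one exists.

No such integers exist.

gcd(554, 394) = 2, so every integer of the form 554m + 394n is a multiple of 2.
But 701 = 2·350 + 1, so 2 ∤ 701.
Hence no integers m, n satisfy the equation.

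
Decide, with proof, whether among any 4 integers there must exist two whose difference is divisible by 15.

No, the set {71, 72, 73, 74} is a counterexample.

Try 4 consecutive integers, 71, 72, 73, 74. Their remainders mod 15 are 11, 12, 13, 14 — pairwise different, as any 4 ≤ 15 consecutive integers have distinct residues.
Any two of them differ by at most 3 < 15 and by at least 1, so no difference is a multiple of 15.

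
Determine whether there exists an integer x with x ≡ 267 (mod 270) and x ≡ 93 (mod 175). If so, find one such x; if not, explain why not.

No such integer exists.

Reduce both congruences modulo 5, which divides 270 and 175: they say x ≡ 267 (mod 5) and x ≡ 93 (mod 5).
However 267 ≡ 2 and 93 ≡ 3 (mod 5), and 2 ≠ 3.
Therefore no such x exists.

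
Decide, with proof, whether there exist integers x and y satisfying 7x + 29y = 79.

x = 3, y = 2

7 and 29 are coprime, so 7x + 29y ranges over all of ℤ.
Dividing repeatedly: 29 = 4·7 + 1, 7 = 7·1 + 0.
Working back up the chain: 1 = 29 − 4·7. So 7·(-4) + 29·1 = 1.
Times 79: 7·(-316) + 29·79 = 79, so (-316, 79) solves it.
Shifting by a multiple of (29, −7) keeps it a solution: x = -316 + 11·29 = 3, y = 79 − 11·7 = 2.
Check: 7·3 + 29·2 = 21 + 58 = 79. ✓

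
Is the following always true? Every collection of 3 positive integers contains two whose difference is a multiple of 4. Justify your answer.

No; for instance {2, 3, 4} is a counterexample.

Try 3 consecutive integers, 2, 3, 4. Their remainders mod 4 are 2, 3, 0 — pairwise different, as any 3 ≤ 4 consecutive integers have distinct residues.
No two share a residue, so no pair has difference divisible by 4; the claim fails for this set.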